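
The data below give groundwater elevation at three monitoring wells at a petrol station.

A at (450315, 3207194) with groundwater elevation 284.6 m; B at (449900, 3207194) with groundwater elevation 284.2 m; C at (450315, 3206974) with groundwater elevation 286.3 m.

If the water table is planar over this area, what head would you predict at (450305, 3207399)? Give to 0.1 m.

283.0 m

∂h/∂x = (284.2 − 284.6) / (449900 − 450315) = +0.0009639
∂h/∂y = (286.3 − 284.6) / (3206974 − 3207194) = -0.007727
h(450305, 3207399) = 284.6 + (+0.0009639)·(-10) + (-0.007727)·(205) = 284.6 -0.010 -1.584 = 283.006 m.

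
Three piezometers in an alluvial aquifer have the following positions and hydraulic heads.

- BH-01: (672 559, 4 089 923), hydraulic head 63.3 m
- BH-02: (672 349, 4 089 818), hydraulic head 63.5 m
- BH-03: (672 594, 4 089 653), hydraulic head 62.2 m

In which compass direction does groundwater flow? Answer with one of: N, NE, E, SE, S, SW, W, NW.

SE

With h = a·x + b·y + c and BH-01 as origin, the differences give:
  (-210)·a + (-105)·b = +0.2
  35·a + (-270)·b = -1.1
Eliminate b (×(-270) and ×(-105), subtract): 60375·a = -169.50 → a = ∂h/∂x = -0.002807
Back-substitute: b = ∂h/∂y = +0.003710.
Flow = −∇h = (+0.002807 east, -0.003710 north), which points southeast.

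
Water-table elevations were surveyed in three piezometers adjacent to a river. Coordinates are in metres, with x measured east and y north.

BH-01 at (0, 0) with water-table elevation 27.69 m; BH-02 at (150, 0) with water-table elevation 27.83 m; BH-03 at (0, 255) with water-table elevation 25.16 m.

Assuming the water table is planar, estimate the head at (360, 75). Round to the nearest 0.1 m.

∂h/∂x = (27.83 − 27.69) / (150 − 0) = +0.0009333
∂h/∂y = (25.16 − 27.69) / (255 − 0) = -0.009922
h(360, 75) = 27.69 + (+0.0009333)·(360) + (-0.009922)·(75) = 27.69 +0.336 -0.744 = 27.282 m.

27.3 m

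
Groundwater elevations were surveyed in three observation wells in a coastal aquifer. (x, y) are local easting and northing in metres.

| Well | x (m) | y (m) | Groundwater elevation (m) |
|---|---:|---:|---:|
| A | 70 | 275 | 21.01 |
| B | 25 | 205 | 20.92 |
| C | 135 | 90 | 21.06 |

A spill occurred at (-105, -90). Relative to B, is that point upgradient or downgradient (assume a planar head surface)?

Three-point gradient (reference A): Δ to B = (-45, -70, -0.09), Δ to C = (65, -185, +0.05).
∂h/∂x = +0.001565, ∂h/∂y = +0.0002796 (det = 12875).
Head at (-105, -90) = 21.01 + (+0.001565)·(-175) + (+0.0002796)·(-365) = 20.63 m.
That is lower than the 20.92 m at B, so the point is downgradient.

downgradient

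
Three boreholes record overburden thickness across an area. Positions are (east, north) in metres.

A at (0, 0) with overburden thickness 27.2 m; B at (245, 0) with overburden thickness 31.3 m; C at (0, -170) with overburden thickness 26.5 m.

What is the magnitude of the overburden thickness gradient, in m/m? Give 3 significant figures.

∂d/∂x = (31.3 − 27.2) / (245 − 0) = +0.01673
∂d/∂y = (26.5 − 27.2) / (-170 − 0) = +0.004118
|∇f| = √(0.01673² + 0.004118²) = 0.01723 m/m

0.0172 m/m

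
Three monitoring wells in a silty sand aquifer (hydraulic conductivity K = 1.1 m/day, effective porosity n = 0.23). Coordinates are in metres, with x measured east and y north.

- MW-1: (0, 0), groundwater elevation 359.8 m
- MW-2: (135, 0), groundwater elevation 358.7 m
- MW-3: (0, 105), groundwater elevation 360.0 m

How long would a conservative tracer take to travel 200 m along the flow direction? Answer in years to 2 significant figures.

14 years

∂h/∂x = (358.7 − 359.8) / (135 − 0) = -0.008148
∂h/∂y = (360.0 − 359.8) / (105 − 0) = +0.001905
|∇h| = √(-0.008148² + 0.001905²) = 0.008368
Seepage velocity v = K·i/n = 1.1 × 0.008368 / 0.23 = 0.04002 m/day.
t = 200 / 0.04002 = 4998 days = 13.7 years.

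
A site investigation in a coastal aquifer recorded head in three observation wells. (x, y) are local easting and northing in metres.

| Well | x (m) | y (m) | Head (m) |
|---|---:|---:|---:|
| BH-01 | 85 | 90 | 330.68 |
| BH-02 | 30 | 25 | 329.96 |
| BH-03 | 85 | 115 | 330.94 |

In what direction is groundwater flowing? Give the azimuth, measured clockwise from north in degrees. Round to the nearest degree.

184°

With h = a·x + b·y + c and BH-01 as origin, the differences give:
  (-55)·a + (-65)·b = -0.72
  0·a + 25·b = +0.26
Eliminate b (×25 and ×(-65), subtract): -1375·a = -1.100 → a = ∂h/∂x = +0.0008000
Back-substitute: b = ∂h/∂y = +0.01040.
Flow direction (−∇h) has components (-0.0008000 E, -0.01040 N).
Azimuth = atan2(E, N) = atan2(-0.0008000, -0.01040) = 184.4° ≈ 184°.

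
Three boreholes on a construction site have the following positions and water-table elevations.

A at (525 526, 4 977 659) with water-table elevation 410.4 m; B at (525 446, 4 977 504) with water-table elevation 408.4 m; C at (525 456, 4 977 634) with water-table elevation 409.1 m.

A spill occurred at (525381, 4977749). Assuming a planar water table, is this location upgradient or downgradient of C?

Taking A as reference: B−A = (-80, -155, -2.0); C−A = (-70, -25, -1.3).
Determinant of the coordinate differences = (-80)·(-25) − (-70)·(-155) = -8850.
∂h/∂x = [(-2.0)·(-25) − (-1.3)·(-155)] / -8850 = +0.01712
∂h/∂y = [(-80)·(-1.3) − (-70)·(-2.0)] / -8850 = +0.004068
Head at (525381, 4977749) = 410.4 + (+0.01712)·(-145) + (+0.004068)·(90) = 408.28 m.
That is lower than the 409.1 m at C, so the point is downgradient.

downgradient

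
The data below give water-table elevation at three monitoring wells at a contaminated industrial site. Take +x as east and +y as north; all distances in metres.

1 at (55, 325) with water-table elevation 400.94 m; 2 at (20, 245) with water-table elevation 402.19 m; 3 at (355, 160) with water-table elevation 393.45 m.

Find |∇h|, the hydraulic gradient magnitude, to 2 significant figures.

With h = a·x + b·y + c and 1 as origin, the differences give:
  (-35)·a + (-80)·b = +1.25
  300·a + (-165)·b = -7.49
Eliminate b (×(-165) and ×(-80), subtract): 29775·a = -805.450 → a = ∂h/∂x = -0.02705
Back-substitute: b = ∂h/∂y = -0.003790.
|∇h| = √(-0.02705² + -0.003790²) = 0.02731

0.027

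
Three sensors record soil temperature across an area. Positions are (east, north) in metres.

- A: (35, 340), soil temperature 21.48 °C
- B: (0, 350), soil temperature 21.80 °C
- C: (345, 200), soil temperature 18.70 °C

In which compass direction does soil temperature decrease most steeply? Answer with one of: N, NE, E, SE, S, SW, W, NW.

Taking A as reference: B−A = (-35, 10, +0.32); C−A = (310, -140, -2.78).
Determinant of the coordinate differences = (-35)·(-140) − 310·10 = 1800.
∂T/∂x = [(+0.32)·(-140) − (-2.78)·10] / 1800 = -0.009444
∂T/∂y = [(-35)·(-2.78) − 310·(+0.32)] / 1800 = -0.001056
Steepest decrease is along −∇f = (+0.009444 E, +0.001056 N) → east.

E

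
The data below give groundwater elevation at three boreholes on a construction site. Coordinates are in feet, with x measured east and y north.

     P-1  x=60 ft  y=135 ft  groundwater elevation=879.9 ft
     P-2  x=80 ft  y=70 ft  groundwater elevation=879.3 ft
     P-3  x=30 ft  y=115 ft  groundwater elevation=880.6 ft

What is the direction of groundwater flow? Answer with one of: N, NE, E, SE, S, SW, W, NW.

E

With h = a·x + b·y + c and P-1 as origin, the differences give:
  20·a + (-65)·b = -0.6
  (-30)·a + (-20)·b = +0.7
Eliminate b (×(-20) and ×(-65), subtract): -2350·a = 57.50 → a = ∂h/∂x = -0.02447
Back-substitute: b = ∂h/∂y = +0.001702.
Flow = −∇h = (+0.02447 east, -0.001702 north), which points east.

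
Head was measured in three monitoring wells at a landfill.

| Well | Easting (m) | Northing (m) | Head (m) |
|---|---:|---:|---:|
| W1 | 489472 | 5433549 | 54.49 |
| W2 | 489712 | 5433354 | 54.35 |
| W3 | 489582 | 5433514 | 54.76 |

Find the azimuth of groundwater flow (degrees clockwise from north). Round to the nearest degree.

216°

Three-point gradient (reference W1): Δ to W2 = (240, -195, -0.14), Δ to W3 = (110, -35, +0.27).
∂h/∂x = +0.004410, ∂h/∂y = +0.006146 (det = 13050).
Flow direction (−∇h) has components (-0.004410 E, -0.006146 N).
Azimuth = atan2(E, N) = atan2(-0.004410, -0.006146) = 215.7° ≈ 216°.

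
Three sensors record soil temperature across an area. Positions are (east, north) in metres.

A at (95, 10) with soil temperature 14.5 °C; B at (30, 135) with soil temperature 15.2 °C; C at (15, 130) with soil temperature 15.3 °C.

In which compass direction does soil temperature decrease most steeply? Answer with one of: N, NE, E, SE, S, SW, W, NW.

Three-point gradient (reference A): Δ to B = (-65, 125, +0.7), Δ to C = (-80, 120, +0.8).
∂T/∂x = -0.007273, ∂T/∂y = +0.001818 (det = 2200).
Steepest decrease is along −∇f = (+0.007273 E, -0.001818 N) → east.

E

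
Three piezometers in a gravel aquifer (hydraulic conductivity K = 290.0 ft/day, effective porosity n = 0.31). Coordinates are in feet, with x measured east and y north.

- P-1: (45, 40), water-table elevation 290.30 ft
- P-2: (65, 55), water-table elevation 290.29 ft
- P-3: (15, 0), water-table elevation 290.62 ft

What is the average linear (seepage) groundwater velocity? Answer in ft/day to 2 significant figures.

20 ft/day

Three-point gradient (reference P-1): Δ to P-2 = (20, 15, -0.01), Δ to P-3 = (-30, -40, +0.32).
∂h/∂x = +0.01257, ∂h/∂y = -0.01743 (det = -350).
|∇h| = √(0.01257² + -0.01743²) = 0.02149
Seepage velocity v = K·i/n = 290.0 × 0.02149 / 0.31 = 20.1 ft/day.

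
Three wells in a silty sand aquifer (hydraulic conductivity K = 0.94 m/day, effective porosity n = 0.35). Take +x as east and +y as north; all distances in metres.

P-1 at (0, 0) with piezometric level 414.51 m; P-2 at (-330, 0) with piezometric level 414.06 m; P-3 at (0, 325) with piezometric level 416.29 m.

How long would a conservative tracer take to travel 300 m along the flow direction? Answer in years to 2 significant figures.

∂h/∂x = (414.06 − 414.51) / (-330 − 0) = +0.001364
∂h/∂y = (416.29 − 414.51) / (325 − 0) = +0.005477
|∇h| = √(0.001364² + 0.005477²) = 0.005644
Seepage velocity v = K·i/n = 0.94 × 0.005644 / 0.35 = 0.01516 m/day.
t = 300 / 0.01516 = 1.979e+04 days = 54.2 years.

54 years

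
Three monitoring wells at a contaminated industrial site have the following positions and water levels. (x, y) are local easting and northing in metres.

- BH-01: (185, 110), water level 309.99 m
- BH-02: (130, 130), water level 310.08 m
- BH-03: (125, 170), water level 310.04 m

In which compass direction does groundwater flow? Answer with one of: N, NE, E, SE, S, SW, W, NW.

Differences from BH-01: to BH-02 (Δx, Δy, Δh) = (-55, 20, +0.09); to BH-03 = (-60, 60, +0.05).
Determinant of the coordinate differences = (-55)·60 − (-60)·20 = -2100.
∂h/∂x = [(+0.09)·60 − (+0.05)·20] / -2100 = -0.002095
∂h/∂y = [(-55)·(+0.05) − (-60)·(+0.09)] / -2100 = -0.001262
Flow = −∇h = (+0.002095 east, +0.001262 north), which points northeast.

NE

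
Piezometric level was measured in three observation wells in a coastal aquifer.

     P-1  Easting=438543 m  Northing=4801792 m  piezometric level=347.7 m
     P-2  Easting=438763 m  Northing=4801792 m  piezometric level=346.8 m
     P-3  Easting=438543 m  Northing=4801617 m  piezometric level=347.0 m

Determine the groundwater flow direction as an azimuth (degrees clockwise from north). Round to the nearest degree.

∂h/∂x = (346.8 − 347.7) / (438763 − 438543) = -0.004091
∂h/∂y = (347.0 − 347.7) / (4801617 − 4801792) = +0.004000
Flow direction (−∇h) has components (+0.004091 E, -0.004000 N).
Azimuth = atan2(E, N) = atan2(+0.004091, -0.004000) = 134.4° ≈ 134°.

134°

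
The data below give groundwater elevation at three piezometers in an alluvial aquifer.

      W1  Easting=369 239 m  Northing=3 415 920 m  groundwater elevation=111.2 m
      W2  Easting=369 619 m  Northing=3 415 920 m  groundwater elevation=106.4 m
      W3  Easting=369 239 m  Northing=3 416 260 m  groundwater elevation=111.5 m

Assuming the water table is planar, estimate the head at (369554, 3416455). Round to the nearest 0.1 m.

∂h/∂x = (106.4 − 111.2) / (369619 − 369239) = -0.01263
∂h/∂y = (111.5 − 111.2) / (3416260 − 3415920) = +0.0008824
h(369554, 3416455) = 111.2 + (-0.01263)·(315) + (+0.0008824)·(535) = 111.2 -3.979 +0.472 = 107.693 m.

107.7 m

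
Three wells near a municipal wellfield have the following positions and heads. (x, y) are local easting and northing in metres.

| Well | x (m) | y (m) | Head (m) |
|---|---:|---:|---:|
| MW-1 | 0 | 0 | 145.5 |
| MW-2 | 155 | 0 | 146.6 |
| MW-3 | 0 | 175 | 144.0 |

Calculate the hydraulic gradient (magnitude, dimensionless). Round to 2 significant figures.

0.011

∂h/∂x = (146.6 − 145.5) / (155 − 0) = +0.007097
∂h/∂y = (144.0 − 145.5) / (175 − 0) = -0.008571
|∇h| = √(0.007097² + -0.008571²) = 0.01113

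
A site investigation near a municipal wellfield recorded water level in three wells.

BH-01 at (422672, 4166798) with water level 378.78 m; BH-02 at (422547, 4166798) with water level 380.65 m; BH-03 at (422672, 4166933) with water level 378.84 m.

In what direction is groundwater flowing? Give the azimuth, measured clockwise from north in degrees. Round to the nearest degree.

∂h/∂x = (380.65 − 378.78) / (422547 − 422672) = -0.01496
∂h/∂y = (378.84 − 378.78) / (4166933 − 4166798) = +0.0004444
Flow direction (−∇h) has components (+0.01496 E, -0.0004444 N).
Azimuth = atan2(E, N) = atan2(+0.01496, -0.0004444) = 91.7° ≈ 092°.

092°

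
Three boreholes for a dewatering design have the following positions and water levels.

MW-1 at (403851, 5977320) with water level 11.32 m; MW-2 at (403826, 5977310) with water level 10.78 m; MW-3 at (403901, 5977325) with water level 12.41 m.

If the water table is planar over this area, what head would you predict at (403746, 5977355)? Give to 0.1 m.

Three-point gradient (reference MW-1): Δ to MW-2 = (-25, -10, -0.54), Δ to MW-3 = (50, 5, +1.09).
∂h/∂x = +0.02187, ∂h/∂y = -0.0006667 (det = 375).
h(403746, 5977355) = 11.32 + (+0.02187)·(-105) + (-0.0006667)·(35) = 11.32 -2.296 -0.023 = 9.001 m.

9.0 m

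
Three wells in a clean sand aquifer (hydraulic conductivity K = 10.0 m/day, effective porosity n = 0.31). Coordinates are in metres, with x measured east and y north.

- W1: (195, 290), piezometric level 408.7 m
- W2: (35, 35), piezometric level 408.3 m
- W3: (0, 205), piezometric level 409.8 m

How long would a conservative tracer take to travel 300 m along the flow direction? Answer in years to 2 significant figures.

2.3 years

Differences from W1: to W2 (Δx, Δy, Δh) = (-160, -255, -0.4); to W3 = (-195, -85, +1.1).
Solve a·Δx + b·Δy = Δh: det = (-160)·(-85) − (-195)·(-255) = -36125.
∂h/∂x = [(-0.4)·(-85) − (+1.1)·(-255)] / -36125 = -0.008706
∂h/∂y = [(-160)·(+1.1) − (-195)·(-0.4)] / -36125 = +0.007031
|∇h| = √(-0.008706² + 0.007031²) = 0.01119
Seepage velocity v = K·i/n = 10.0 × 0.01119 / 0.31 = 0.361 m/day.
t = 300 / 0.361 = 831 days = 2.28 years.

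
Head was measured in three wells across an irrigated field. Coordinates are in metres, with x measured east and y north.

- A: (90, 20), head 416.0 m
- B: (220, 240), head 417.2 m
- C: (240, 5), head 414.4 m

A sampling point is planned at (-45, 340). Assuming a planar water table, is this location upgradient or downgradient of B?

Differences from A: to B (Δx, Δy, Δh) = (130, 220, +1.2); to C = (150, -15, -1.6).
Determinant of the coordinate differences = 130·(-15) − 150·220 = -34950.
∂h/∂x = [(+1.2)·(-15) − (-1.6)·220] / -34950 = -0.009557
∂h/∂y = [130·(-1.6) − 150·(+1.2)] / -34950 = +0.01110
Head at (-45, 340) = 416.0 + (-0.009557)·(-135) + (+0.01110)·(320) = 420.84 m.
That is higher than the 417.2 m at B, so the point is upgradient.

upgradient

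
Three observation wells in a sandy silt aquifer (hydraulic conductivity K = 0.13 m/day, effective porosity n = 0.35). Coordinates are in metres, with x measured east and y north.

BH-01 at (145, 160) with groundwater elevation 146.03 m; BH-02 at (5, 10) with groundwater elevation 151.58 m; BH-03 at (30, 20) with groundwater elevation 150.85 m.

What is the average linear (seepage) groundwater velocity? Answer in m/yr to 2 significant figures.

Taking BH-01 as reference: BH-02−BH-01 = (-140, -150, +5.55); BH-03−BH-01 = (-115, -140, +4.82).
Solve a·Δx + b·Δy = Δh: det = (-140)·(-140) − (-115)·(-150) = 2350.
∂h/∂x = [(+5.55)·(-140) − (+4.82)·(-150)] / 2350 = -0.02298
∂h/∂y = [(-140)·(+4.82) − (-115)·(+5.55)] / 2350 = -0.01555
|∇h| = √(-0.02298² + -0.01555²) = 0.02775
Seepage velocity v = K·i/n = 0.13 × 0.02775 / 0.35 = 0.01031 m/day = 3.766 m/yr.

3.8 m/yr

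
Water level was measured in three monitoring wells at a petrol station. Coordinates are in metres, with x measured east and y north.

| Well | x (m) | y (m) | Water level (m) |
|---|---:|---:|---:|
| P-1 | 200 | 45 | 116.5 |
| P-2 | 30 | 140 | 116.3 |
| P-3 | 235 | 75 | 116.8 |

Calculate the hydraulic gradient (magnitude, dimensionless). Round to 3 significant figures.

Differences from P-1: to P-2 (Δx, Δy, Δh) = (-170, 95, -0.2); to P-3 = (35, 30, +0.3).
Solve a·Δx + b·Δy = Δh: det = (-170)·30 − 35·95 = -8425.
∂h/∂x = [(-0.2)·30 − (+0.3)·95] / -8425 = +0.004095
∂h/∂y = [(-170)·(+0.3) − 35·(-0.2)] / -8425 = +0.005223
|∇h| = √(0.004095² + 0.005223²) = 0.006637

0.00664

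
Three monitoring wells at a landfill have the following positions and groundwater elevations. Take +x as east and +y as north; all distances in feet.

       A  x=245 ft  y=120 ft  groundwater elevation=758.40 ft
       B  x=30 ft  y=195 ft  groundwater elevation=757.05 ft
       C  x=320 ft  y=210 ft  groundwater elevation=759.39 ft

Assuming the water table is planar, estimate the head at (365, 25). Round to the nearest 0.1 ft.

758.9 ft

Three-point gradient (reference A): Δ to B = (-215, 75, -1.35), Δ to C = (75, 90, +0.99).
∂h/∂x = +0.007838, ∂h/∂y = +0.004468 (det = -24975).
h(365, 25) = 758.40 + (+0.007838)·(120) + (+0.004468)·(-95) = 758.40 +0.941 -0.425 = 758.916 ft.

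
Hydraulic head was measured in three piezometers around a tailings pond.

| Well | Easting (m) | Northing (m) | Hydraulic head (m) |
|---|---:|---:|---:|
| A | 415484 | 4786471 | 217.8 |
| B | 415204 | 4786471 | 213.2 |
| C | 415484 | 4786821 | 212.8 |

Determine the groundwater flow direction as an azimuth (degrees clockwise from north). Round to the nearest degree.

311°

∂h/∂x = (213.2 − 217.8) / (415204 − 415484) = +0.01643
∂h/∂y = (212.8 − 217.8) / (4786821 − 4786471) = -0.01429
Flow direction (−∇h) has components (-0.01643 E, +0.01429 N).
Azimuth = atan2(E, N) = atan2(-0.01643, +0.01429) = 311.0° ≈ 311°.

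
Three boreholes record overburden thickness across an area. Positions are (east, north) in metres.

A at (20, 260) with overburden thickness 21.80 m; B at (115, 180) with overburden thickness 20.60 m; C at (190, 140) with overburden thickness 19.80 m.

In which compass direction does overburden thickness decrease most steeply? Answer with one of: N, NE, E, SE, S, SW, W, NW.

SE

Differences from A: to B (Δx, Δy, Δh) = (95, -80, -1.20); to C = (170, -120, -2.00).
Solve a·Δx + b·Δy = Δd: det = 95·(-120) − 170·(-80) = 2200.
∂d/∂x = [(-1.20)·(-120) − (-2.00)·(-80)] / 2200 = -0.007273
∂d/∂y = [95·(-2.00) − 170·(-1.20)] / 2200 = +0.006364
Steepest decrease is along −∇f = (+0.007273 E, -0.006364 N) → southeast.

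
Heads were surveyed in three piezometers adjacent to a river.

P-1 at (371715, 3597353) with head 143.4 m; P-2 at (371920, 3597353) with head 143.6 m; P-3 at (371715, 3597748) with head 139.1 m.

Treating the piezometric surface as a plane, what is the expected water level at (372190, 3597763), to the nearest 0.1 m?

139.4 m

∂h/∂x = (143.6 − 143.4) / (371920 − 371715) = +0.0009756
∂h/∂y = (139.1 − 143.4) / (3597748 − 3597353) = -0.01089
h(372190, 3597763) = 143.4 + (+0.0009756)·(475) + (-0.01089)·(410) = 143.4 +0.463 -4.463 = 139.400 m.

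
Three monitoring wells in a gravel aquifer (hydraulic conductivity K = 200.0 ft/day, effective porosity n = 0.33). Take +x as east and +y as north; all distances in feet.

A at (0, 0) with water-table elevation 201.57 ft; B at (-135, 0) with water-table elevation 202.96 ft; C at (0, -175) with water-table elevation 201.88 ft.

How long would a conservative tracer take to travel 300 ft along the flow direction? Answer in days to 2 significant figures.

47 days

∂h/∂x = (202.96 − 201.57) / (-135 − 0) = -0.01030
∂h/∂y = (201.88 − 201.57) / (-175 − 0) = -0.001771
|∇h| = √(-0.01030² + -0.001771²) = 0.01045
Seepage velocity v = K·i/n = 200.0 × 0.01045 / 0.33 = 6.333 ft/day.
t = 300 / 6.333 = 47.37 days.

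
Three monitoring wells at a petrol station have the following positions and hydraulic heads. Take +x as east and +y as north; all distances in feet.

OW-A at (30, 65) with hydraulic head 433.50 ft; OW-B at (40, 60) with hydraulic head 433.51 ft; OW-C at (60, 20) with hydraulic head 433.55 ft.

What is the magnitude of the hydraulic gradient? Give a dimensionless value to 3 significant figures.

With h = a·x + b·y + c and OW-A as origin, the differences give:
  10·a + (-5)·b = +0.01
  30·a + (-45)·b = +0.05
Eliminate b (×(-45) and ×(-5), subtract): -300·a = -0.200 → a = ∂h/∂x = +0.0006667
Back-substitute: b = ∂h/∂y = -0.0006667.
|∇h| = √(0.0006667² + -0.0006667²) = 0.0009429

0.000943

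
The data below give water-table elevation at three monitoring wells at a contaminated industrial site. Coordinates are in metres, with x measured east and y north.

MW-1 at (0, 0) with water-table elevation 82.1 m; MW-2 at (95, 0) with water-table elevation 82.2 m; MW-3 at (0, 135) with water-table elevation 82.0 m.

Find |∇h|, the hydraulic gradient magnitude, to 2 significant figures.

0.0013

∂h/∂x = (82.2 − 82.1) / (95 − 0) = +0.001053
∂h/∂y = (82.0 − 82.1) / (135 − 0) = -0.0007407
|∇h| = √(0.001053² + -0.0007407²) = 0.001287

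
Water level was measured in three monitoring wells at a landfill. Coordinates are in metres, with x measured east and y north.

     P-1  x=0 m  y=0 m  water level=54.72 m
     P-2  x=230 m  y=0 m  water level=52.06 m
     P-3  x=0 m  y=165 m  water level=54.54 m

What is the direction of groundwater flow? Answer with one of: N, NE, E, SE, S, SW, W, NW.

E

∂h/∂x = (52.06 − 54.72) / (230 − 0) = -0.01157
∂h/∂y = (54.54 − 54.72) / (165 − 0) = -0.001091
Flow = −∇h = (+0.01157 east, +0.001091 north), which points east.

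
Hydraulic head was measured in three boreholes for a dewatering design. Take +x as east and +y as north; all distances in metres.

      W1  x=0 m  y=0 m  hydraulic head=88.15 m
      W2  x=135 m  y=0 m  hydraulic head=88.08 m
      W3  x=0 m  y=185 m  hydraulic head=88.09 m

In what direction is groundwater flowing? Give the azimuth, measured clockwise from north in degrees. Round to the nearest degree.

∂h/∂x = (88.08 − 88.15) / (135 − 0) = -0.0005185
∂h/∂y = (88.09 − 88.15) / (185 − 0) = -0.0003243
Flow direction (−∇h) has components (+0.0005185 E, +0.0003243 N).
Azimuth = atan2(E, N) = atan2(+0.0005185, +0.0003243) = 58.0° ≈ 058°.

058°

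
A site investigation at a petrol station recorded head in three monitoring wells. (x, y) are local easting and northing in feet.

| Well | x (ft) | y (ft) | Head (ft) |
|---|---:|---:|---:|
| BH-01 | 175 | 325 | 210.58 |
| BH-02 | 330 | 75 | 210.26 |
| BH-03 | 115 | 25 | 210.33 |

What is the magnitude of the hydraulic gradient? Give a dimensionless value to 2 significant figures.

0.0011

Differences from BH-01: to BH-02 (Δx, Δy, Δh) = (155, -250, -0.32); to BH-03 = (-60, -300, -0.25).
Solve a·Δx + b·Δy = Δh: det = 155·(-300) − (-60)·(-250) = -61500.
∂h/∂x = [(-0.32)·(-300) − (-0.25)·(-250)] / -61500 = -0.0005447
∂h/∂y = [155·(-0.25) − (-60)·(-0.32)] / -61500 = +0.0009423
|∇h| = √(-0.0005447² + 0.0009423²) = 0.001088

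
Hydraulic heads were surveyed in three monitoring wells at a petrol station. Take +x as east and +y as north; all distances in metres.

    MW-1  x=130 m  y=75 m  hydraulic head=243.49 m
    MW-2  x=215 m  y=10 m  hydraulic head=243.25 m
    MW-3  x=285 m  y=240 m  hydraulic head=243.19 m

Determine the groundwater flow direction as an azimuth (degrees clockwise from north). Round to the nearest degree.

101°

Three-point gradient (reference MW-1): Δ to MW-2 = (85, -65, -0.24), Δ to MW-3 = (155, 165, -0.30).
∂h/∂x = -0.002452, ∂h/∂y = +0.0004855 (det = 24100).
Flow direction (−∇h) has components (+0.002452 E, -0.0004855 N).
Azimuth = atan2(E, N) = atan2(+0.002452, -0.0004855) = 101.2° ≈ 101°.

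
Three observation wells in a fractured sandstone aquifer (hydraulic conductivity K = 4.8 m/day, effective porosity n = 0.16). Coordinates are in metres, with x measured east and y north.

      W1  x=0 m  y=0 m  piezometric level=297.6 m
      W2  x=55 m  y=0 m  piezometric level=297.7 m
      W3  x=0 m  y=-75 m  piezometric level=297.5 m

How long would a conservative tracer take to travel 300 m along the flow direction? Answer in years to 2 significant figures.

∂h/∂x = (297.7 − 297.6) / (55 − 0) = +0.001818
∂h/∂y = (297.5 − 297.6) / (-75 − 0) = +0.001333
|∇h| = √(0.001818² + 0.001333²) = 0.002254
Seepage velocity v = K·i/n = 4.8 × 0.002254 / 0.16 = 0.06762 m/day.
t = 300 / 0.06762 = 4437 days = 12.1 years.

12 years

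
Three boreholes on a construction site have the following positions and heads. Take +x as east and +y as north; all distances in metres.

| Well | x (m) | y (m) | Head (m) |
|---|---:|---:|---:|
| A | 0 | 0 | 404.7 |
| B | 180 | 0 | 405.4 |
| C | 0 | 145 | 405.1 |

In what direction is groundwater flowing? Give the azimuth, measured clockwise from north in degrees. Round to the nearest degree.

∂h/∂x = (405.4 − 404.7) / (180 − 0) = +0.003889
∂h/∂y = (405.1 − 404.7) / (145 − 0) = +0.002759
Flow direction (−∇h) has components (-0.003889 E, -0.002759 N).
Azimuth = atan2(E, N) = atan2(-0.003889, -0.002759) = 234.6° ≈ 235°.

235°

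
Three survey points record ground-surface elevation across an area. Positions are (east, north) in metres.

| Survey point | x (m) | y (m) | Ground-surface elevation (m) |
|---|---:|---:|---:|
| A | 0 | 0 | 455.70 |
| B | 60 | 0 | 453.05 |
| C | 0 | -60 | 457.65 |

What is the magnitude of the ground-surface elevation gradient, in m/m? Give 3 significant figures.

0.0548 m/m

∂z/∂x = (453.05 − 455.70) / (60 − 0) = -0.04417
∂z/∂y = (457.65 − 455.70) / (-60 − 0) = -0.03250
|∇f| = √(-0.04417² + -0.03250²) = 0.05484 m/m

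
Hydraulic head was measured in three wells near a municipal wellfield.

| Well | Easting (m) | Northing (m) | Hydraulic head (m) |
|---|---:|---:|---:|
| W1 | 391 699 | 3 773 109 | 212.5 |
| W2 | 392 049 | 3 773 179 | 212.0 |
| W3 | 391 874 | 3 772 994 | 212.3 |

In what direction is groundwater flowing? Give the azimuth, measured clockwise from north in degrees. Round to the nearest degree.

Taking W1 as reference: W2−W1 = (350, 70, -0.5); W3−W1 = (175, -115, -0.2).
Determinant of the coordinate differences = 350·(-115) − 175·70 = -52500.
∂h/∂x = [(-0.5)·(-115) − (-0.2)·70] / -52500 = -0.001362
∂h/∂y = [350·(-0.2) − 175·(-0.5)] / -52500 = -0.0003333
Flow direction (−∇h) has components (+0.001362 E, +0.0003333 N).
Azimuth = atan2(E, N) = atan2(+0.001362, +0.0003333) = 76.2° ≈ 076°.

076°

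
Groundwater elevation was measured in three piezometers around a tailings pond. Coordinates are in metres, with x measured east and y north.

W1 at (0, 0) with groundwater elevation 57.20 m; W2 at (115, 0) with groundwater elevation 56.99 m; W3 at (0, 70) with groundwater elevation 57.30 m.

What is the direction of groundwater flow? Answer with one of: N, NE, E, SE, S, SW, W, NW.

SE

∂h/∂x = (56.99 − 57.20) / (115 − 0) = -0.001826
∂h/∂y = (57.30 − 57.20) / (70 − 0) = +0.001429
Flow = −∇h = (+0.001826 east, -0.001429 north), which points southeast.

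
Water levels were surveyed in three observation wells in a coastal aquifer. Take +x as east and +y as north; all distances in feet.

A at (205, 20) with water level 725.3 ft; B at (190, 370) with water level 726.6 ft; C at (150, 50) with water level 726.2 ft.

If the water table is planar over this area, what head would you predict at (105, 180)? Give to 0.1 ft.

Taking A as reference: B−A = (-15, 350, +1.3); C−A = (-55, 30, +0.9).
Solve a·Δx + b·Δy = Δh: det = (-15)·30 − (-55)·350 = 18800.
∂h/∂x = [(+1.3)·30 − (+0.9)·350] / 18800 = -0.01468
∂h/∂y = [(-15)·(+0.9) − (-55)·(+1.3)] / 18800 = +0.003085
h(105, 180) = 725.3 + (-0.01468)·(-100) + (+0.003085)·(160) = 725.3 +1.468 +0.494 = 727.262 ft.

727.3 ft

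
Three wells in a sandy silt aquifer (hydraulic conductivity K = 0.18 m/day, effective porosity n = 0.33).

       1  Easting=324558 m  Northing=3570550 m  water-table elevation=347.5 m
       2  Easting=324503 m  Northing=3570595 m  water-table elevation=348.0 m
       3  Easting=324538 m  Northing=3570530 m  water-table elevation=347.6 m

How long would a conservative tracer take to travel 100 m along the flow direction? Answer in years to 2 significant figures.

With h = a·x + b·y + c and 1 as origin, the differences give:
  (-55)·a + 45·b = +0.5
  (-20)·a + (-20)·b = +0.1
Eliminate b (×(-20) and ×45, subtract): 2000·a = -14.50 → a = ∂h/∂x = -0.007250
Back-substitute: b = ∂h/∂y = +0.002250.
|∇h| = √(-0.007250² + 0.002250²) = 0.007591
Seepage velocity v = K·i/n = 0.18 × 0.007591 / 0.33 = 0.004141 m/day.
t = 100 / 0.004141 = 2.415e+04 days = 66.1 years.

66 years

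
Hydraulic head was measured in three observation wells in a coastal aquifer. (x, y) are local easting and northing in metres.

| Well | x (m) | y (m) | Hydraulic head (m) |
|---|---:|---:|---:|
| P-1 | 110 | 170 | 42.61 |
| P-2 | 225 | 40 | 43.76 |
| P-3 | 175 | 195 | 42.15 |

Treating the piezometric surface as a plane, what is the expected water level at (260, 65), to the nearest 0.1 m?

Differences from P-1: to P-2 (Δx, Δy, Δh) = (115, -130, +1.15); to P-3 = (65, 25, -0.46).
Determinant of the coordinate differences = 115·25 − 65·(-130) = 11325.
∂h/∂x = [(+1.15)·25 − (-0.46)·(-130)] / 11325 = -0.002742
∂h/∂y = [115·(-0.46) − 65·(+1.15)] / 11325 = -0.01127
h(260, 65) = 42.61 + (-0.002742)·(150) + (-0.01127)·(-105) = 42.61 -0.411 +1.184 = 43.382 m.

43.4 m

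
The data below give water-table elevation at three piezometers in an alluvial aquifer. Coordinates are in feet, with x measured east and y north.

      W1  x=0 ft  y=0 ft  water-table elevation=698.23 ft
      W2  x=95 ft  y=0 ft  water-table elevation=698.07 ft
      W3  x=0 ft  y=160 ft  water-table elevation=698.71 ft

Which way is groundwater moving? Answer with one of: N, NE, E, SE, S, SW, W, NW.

∂h/∂x = (698.07 − 698.23) / (95 − 0) = -0.001684
∂h/∂y = (698.71 − 698.23) / (160 − 0) = +0.003000
Flow = −∇h = (+0.001684 east, -0.003000 north), which points southeast.

SE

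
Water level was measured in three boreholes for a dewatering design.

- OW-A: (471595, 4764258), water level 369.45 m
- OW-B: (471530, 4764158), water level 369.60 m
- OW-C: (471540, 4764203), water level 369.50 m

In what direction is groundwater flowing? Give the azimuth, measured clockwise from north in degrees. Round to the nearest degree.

327°

Three-point gradient (reference OW-A): Δ to OW-B = (-65, -100, +0.15), Δ to OW-C = (-55, -55, +0.05).
∂h/∂x = +0.001688, ∂h/∂y = -0.002597 (det = -1925).
Flow direction (−∇h) has components (-0.001688 E, +0.002597 N).
Azimuth = atan2(E, N) = atan2(-0.001688, +0.002597) = 327.0° ≈ 327°.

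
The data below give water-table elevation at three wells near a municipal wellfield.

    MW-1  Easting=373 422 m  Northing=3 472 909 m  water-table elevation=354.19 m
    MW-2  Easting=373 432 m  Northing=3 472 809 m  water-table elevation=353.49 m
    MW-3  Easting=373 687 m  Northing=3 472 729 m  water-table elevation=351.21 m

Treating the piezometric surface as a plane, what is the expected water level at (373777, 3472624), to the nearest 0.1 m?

349.9 m

Three-point gradient (reference MW-1): Δ to MW-2 = (10, -100, -0.70), Δ to MW-3 = (265, -180, -2.98).
∂h/∂x = -0.006964, ∂h/∂y = +0.006304 (det = 24700).
h(373777, 3472624) = 354.19 + (-0.006964)·(355) + (+0.006304)·(-285) = 354.19 -2.472 -1.797 = 349.921 m.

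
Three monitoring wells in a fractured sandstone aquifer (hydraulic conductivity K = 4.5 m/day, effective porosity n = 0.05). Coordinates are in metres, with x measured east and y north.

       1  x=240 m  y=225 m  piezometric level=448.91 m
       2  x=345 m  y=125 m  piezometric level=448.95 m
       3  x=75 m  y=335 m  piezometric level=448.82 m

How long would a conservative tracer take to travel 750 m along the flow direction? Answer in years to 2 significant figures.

21 years

Differences from 1: to 2 (Δx, Δy, Δh) = (105, -100, +0.04); to 3 = (-165, 110, -0.09).
Solve a·Δx + b·Δy = Δh: det = 105·110 − (-165)·(-100) = -4950.
∂h/∂x = [(+0.04)·110 − (-0.09)·(-100)] / -4950 = +0.0009293
∂h/∂y = [105·(-0.09) − (-165)·(+0.04)] / -4950 = +0.0005758
|∇h| = √(0.0009293² + 0.0005758²) = 0.001093
Seepage velocity v = K·i/n = 4.5 × 0.001093 / 0.05 = 0.09837 m/day.
t = 750 / 0.09837 = 7624 days = 20.9 years.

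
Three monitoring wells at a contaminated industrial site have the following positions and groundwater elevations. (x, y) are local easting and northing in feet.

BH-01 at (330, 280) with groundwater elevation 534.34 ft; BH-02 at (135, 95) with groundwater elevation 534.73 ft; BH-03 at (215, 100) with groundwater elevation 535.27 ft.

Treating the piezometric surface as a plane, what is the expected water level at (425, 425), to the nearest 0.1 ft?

Differences from BH-01: to BH-02 (Δx, Δy, Δh) = (-195, -185, +0.39); to BH-03 = (-115, -180, +0.93).
Determinant of the coordinate differences = (-195)·(-180) − (-115)·(-185) = 13825.
∂h/∂x = [(+0.39)·(-180) − (+0.93)·(-185)] / 13825 = +0.007367
∂h/∂y = [(-195)·(+0.93) − (-115)·(+0.39)] / 13825 = -0.009873
h(425, 425) = 534.34 + (+0.007367)·(95) + (-0.009873)·(145) = 534.34 +0.700 -1.432 = 533.608 ft.

533.6 ft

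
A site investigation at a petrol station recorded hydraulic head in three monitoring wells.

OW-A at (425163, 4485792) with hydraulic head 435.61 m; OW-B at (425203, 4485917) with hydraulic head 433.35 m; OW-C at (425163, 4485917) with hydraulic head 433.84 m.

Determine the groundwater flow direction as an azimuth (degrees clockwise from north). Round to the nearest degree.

041°

Differences from OW-A: to OW-B (Δx, Δy, Δh) = (40, 125, -2.26); to OW-C = (0, 125, -1.77).
Solve a·Δx + b·Δy = Δh: det = 40·125 − 0·125 = 5000.
∂h/∂x = [(-2.26)·125 − (-1.77)·125] / 5000 = -0.01225
∂h/∂y = [40·(-1.77) − 0·(-2.26)] / 5000 = -0.01416
Flow direction (−∇h) has components (+0.01225 E, +0.01416 N).
Azimuth = atan2(E, N) = atan2(+0.01225, +0.01416) = 40.9° ≈ 041°.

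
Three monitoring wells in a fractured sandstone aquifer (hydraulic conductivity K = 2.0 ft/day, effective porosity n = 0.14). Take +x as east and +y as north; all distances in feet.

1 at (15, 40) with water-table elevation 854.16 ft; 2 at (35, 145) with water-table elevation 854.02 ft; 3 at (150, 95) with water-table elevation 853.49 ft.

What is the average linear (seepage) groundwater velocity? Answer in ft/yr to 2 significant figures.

Taking 1 as reference: 2−1 = (20, 105, -0.14); 3−1 = (135, 55, -0.67).
Solve a·Δx + b·Δy = Δh: det = 20·55 − 135·105 = -13075.
∂h/∂x = [(-0.14)·55 − (-0.67)·105] / -13075 = -0.004792
∂h/∂y = [20·(-0.67) − 135·(-0.14)] / -13075 = -0.0004207
|∇h| = √(-0.004792² + -0.0004207²) = 0.00481
Seepage velocity v = K·i/n = 2.0 × 0.00481 / 0.14 = 0.06871 ft/day = 25.1 ft/yr.

25 ft/yr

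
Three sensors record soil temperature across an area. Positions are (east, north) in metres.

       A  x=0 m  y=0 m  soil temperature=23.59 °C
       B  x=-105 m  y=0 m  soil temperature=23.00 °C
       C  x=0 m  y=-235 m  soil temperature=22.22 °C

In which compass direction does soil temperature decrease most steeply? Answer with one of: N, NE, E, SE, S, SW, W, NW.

∂T/∂x = (23.00 − 23.59) / (-105 − 0) = +0.005619
∂T/∂y = (22.22 − 23.59) / (-235 − 0) = +0.005830
Steepest decrease is along −∇f = (-0.005619 E, -0.005830 N) → southwest.

SW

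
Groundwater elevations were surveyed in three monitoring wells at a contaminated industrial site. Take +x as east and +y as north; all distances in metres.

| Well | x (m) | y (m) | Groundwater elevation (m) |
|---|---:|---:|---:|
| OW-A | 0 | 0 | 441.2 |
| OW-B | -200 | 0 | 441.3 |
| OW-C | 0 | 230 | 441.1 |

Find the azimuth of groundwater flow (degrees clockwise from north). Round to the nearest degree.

049°

∂h/∂x = (441.3 − 441.2) / (-200 − 0) = -0.0005000
∂h/∂y = (441.1 − 441.2) / (230 − 0) = -0.0004348
Flow direction (−∇h) has components (+0.0005000 E, +0.0004348 N).
Azimuth = atan2(E, N) = atan2(+0.0005000, +0.0004348) = 49.0° ≈ 049°.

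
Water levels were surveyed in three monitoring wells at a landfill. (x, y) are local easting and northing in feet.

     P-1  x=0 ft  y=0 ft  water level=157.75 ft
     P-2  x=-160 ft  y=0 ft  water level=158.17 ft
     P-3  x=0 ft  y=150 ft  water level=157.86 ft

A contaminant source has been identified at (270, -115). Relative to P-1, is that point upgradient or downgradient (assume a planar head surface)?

∂h/∂x = (158.17 − 157.75) / (-160 − 0) = -0.002625
∂h/∂y = (157.86 − 157.75) / (150 − 0) = +0.0007333
Head at (270, -115) = 157.75 + (-0.002625)·(270) + (+0.0007333)·(-115) = 156.96 ft.
That is lower than the 157.75 ft at P-1, so the point is downgradient.

downgradient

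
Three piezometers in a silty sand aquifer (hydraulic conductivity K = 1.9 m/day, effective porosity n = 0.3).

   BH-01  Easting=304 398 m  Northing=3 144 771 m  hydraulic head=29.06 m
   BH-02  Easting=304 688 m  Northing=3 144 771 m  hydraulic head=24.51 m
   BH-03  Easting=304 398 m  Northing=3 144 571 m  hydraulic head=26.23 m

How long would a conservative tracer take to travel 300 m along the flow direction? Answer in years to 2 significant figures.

6.1 years

∂h/∂x = (24.51 − 29.06) / (304688 − 304398) = -0.01569
∂h/∂y = (26.23 − 29.06) / (3144571 − 3144771) = +0.01415
|∇h| = √(-0.01569² + 0.01415²) = 0.02113
Seepage velocity v = K·i/n = 1.9 × 0.02113 / 0.3 = 0.1338 m/day.
t = 300 / 0.1338 = 2242 days = 6.14 years.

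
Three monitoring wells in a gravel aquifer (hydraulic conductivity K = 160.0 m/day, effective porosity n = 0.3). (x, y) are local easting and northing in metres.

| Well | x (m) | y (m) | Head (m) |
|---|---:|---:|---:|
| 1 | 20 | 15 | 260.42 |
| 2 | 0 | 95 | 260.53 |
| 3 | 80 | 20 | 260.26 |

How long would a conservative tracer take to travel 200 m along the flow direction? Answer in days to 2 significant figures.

Differences from 1: to 2 (Δx, Δy, Δh) = (-20, 80, +0.11); to 3 = (60, 5, -0.16).
Determinant of the coordinate differences = (-20)·5 − 60·80 = -4900.
∂h/∂x = [(+0.11)·5 − (-0.16)·80] / -4900 = -0.002724
∂h/∂y = [(-20)·(-0.16) − 60·(+0.11)] / -4900 = +0.0006939
|∇h| = √(-0.002724² + 0.0006939²) = 0.002811
Seepage velocity v = K·i/n = 160.0 × 0.002811 / 0.3 = 1.499 m/day.
t = 200 / 1.499 = 133.4 days.

130 days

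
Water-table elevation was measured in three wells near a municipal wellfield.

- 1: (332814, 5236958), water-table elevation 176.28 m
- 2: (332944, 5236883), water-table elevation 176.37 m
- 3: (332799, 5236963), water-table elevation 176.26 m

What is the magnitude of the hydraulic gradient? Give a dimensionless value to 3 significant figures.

0.00344

Three-point gradient (reference 1): Δ to 2 = (130, -75, +0.09), Δ to 3 = (-15, 5, -0.02).
∂h/∂x = +0.002211, ∂h/∂y = +0.002632 (det = -475).
|∇h| = √(0.002211² + 0.002632²) = 0.003437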